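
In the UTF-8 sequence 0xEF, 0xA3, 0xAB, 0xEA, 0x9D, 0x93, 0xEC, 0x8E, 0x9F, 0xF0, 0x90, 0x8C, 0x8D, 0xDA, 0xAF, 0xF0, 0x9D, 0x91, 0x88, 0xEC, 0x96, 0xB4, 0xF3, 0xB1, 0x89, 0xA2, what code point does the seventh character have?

U+C5B4

Offset 0: leading byte 0xEF = 11101111 → 3-byte char #1 = EF A3 AB.
Offset 3: leading byte 0xEA = 11101010 → 3-byte char #2 = EA 9D 93.
Offset 6: leading byte 0xEC = 11101100 → 3-byte char #3 = EC 8E 9F.
Offset 9: leading byte 0xF0 = 11110000 → 4-byte char #4 = F0 90 8C 8D.
Offset 13: leading byte 0xDA = 11011010 → 2-byte char #5 = DA AF.
Offset 15: leading byte 0xF0 = 11110000 → 4-byte char #6 = F0 9D 91 88.
Offset 19: leading byte 0xEC = 11101100 → 3-byte char #7 = EC 96 B4.
Leading byte 0xEC = 11101100 matches 1110xxxx → 3-byte sequence.
Byte 1: 0xEC = 11101100, payload 1100 (4 bits).
Byte 2: 0x96 = 10010110 (10xxxxxx ✓), payload 010110.
Byte 3: 0xB4 = 10110100 (10xxxxxx ✓), payload 110100.
Concatenate: 1100010110110100 = 0xC5B4 (16 bits → U+C5B4).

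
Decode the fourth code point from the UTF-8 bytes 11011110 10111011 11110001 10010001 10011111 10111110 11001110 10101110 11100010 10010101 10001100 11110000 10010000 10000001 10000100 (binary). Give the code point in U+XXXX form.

Offset 0: leading byte 0xDE = 11011110 → 2-byte char #1 = DE BB.
Offset 2: leading byte 0xF1 = 11110001 → 4-byte char #2 = F1 91 9F BE.
Offset 6: leading byte 0xCE = 11001110 → 2-byte char #3 = CE AE.
Offset 8: leading byte 0xE2 = 11100010 → 3-byte char #4 = E2 95 8C.
Leading byte 0xE2 = 11100010 matches 1110xxxx → 3-byte sequence.
Byte 1: 0xE2 = 11100010, payload 0010 (4 bits).
Byte 2: 0x95 = 10010101 (10xxxxxx ✓), payload 010101.
Byte 3: 0x8C = 10001100 (10xxxxxx ✓), payload 001100.
Concatenate: 0010010101001100 = 0x254C (16 bits → U+254C).

U+254C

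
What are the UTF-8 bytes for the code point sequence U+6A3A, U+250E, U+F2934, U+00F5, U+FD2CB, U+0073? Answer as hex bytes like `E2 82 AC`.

U+6A3A: 3-byte form → E6 A8 BA.
U+250E: 3-byte form → E2 94 8E.
U+F2934: 4-byte form → F3 B2 A4 B4.
U+00F5: 2-byte form → C3 B5.
U+FD2CB: 4-byte form → F3 BD 8B 8B.
U+0073: 1-byte form → 73.
Concatenated (17 bytes): E6 A8 BA E2 94 8E F3 B2 A4 B4 C3 B5 F3 BD 8B 8B 73.

E6 A8 BA E2 94 8E F3 B2 A4 B4 C3 B5 F3 BD 8B 8B 73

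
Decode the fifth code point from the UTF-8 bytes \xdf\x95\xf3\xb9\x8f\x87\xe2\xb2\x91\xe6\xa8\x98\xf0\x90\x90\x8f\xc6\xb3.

Offset 0: leading byte 0xDF = 11011111 → 2-byte char #1 = DF 95.
Offset 2: leading byte 0xF3 = 11110011 → 4-byte char #2 = F3 B9 8F 87.
Offset 6: leading byte 0xE2 = 11100010 → 3-byte char #3 = E2 B2 91.
Offset 9: leading byte 0xE6 = 11100110 → 3-byte char #4 = E6 A8 98.
Offset 12: leading byte 0xF0 = 11110000 → 4-byte char #5 = F0 90 90 8F.
Leading byte 0xF0 = 11110000 matches 11110xxx → 4-byte sequence.
Byte 1: 0xF0 = 11110000, payload 000 (3 bits).
Byte 2: 0x90 = 10010000 (10xxxxxx ✓), payload 010000.
Byte 3: 0x90 = 10010000 (10xxxxxx ✓), payload 010000.
Byte 4: 0x8F = 10001111 (10xxxxxx ✓), payload 001111.
Concatenate: 000010000010000001111 = 0x1040F (21 bits → U+1040F).

U+1040F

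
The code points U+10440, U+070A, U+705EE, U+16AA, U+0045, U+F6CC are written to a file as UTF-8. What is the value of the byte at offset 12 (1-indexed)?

1-indexed offset 12 is 0-indexed offset 11.
U+10440 → 4-byte form F0 90 91 80 at offsets 0–3.
U+070A → 2-byte form DC 8A at offsets 4–5.
U+705EE → 4-byte form F1 B0 97 AE at offsets 6–9.
U+16AA → 3-byte form E1 9A AA at offsets 10–12.
Offset 11 falls in char 4's range; it's byte 2 of E1 9A AA = 0x9A.

0x9A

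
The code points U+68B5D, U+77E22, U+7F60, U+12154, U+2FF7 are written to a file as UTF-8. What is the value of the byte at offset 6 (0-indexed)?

U+68B5D → 4-byte form F1 A8 AD 9D at offsets 0–3.
U+77E22 → 4-byte form F1 B7 B8 A2 at offsets 4–7.
Offset 6 falls in char 2's range; it's byte 3 of F1 B7 B8 A2 = 0xB8.

0xB8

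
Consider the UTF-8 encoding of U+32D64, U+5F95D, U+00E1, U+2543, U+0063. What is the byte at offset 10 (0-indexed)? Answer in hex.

U+32D64 → 4-byte form F0 B2 B5 A4 at offsets 0–3.
U+5F95D → 4-byte form F1 9F A5 9D at offsets 4–7.
U+00E1 → 2-byte form C3 A1 at offsets 8–9.
U+2543 → 3-byte form E2 95 83 at offsets 10–12.
Offset 10 falls in char 4's range; it's byte 1 of E2 95 83 = 0xE2.

0xE2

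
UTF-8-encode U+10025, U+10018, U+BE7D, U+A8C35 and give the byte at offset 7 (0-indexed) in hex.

0x98

U+10025 → 4-byte form F0 90 80 A5 at offsets 0–3.
U+10018 → 4-byte form F0 90 80 98 at offsets 4–7.
Offset 7 falls in char 2's range; it's byte 4 of F0 90 80 98 = 0x98.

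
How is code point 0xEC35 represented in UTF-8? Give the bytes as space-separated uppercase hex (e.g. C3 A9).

EE B0 B5

U+EC35 = 0xEC35 = 60469 decimal. In range U+0800–U+FFFF → 3-byte form: 1110xxxx 10xxxxxx 10xxxxxx.
Binary (16 bits): 1110110000110101.
Split 4+6+6: 1110 | 110000 | 110101.
Byte 1: 11101110 = 0xEE.
Byte 2: 10110000 = 0xB0.
Byte 3: 10110101 = 0xB5.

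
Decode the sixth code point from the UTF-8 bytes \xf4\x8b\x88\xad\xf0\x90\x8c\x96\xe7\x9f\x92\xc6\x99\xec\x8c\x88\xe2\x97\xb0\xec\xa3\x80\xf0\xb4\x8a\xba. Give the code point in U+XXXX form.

U+25F0

Offset 0: leading byte 0xF4 = 11110100 → 4-byte char #1 = F4 8B 88 AD.
Offset 4: leading byte 0xF0 = 11110000 → 4-byte char #2 = F0 90 8C 96.
Offset 8: leading byte 0xE7 = 11100111 → 3-byte char #3 = E7 9F 92.
Offset 11: leading byte 0xC6 = 11000110 → 2-byte char #4 = C6 99.
Offset 13: leading byte 0xEC = 11101100 → 3-byte char #5 = EC 8C 88.
Offset 16: leading byte 0xE2 = 11100010 → 3-byte char #6 = E2 97 B0.
Leading byte 0xE2 = 11100010 matches 1110xxxx → 3-byte sequence.
Byte 1: 0xE2 = 11100010, payload 0010 (4 bits).
Byte 2: 0x97 = 10010111 (10xxxxxx ✓), payload 010111.
Byte 3: 0xB0 = 10110000 (10xxxxxx ✓), payload 110000.
Concatenate: 0010010111110000 = 0x25F0 (16 bits → U+25F0).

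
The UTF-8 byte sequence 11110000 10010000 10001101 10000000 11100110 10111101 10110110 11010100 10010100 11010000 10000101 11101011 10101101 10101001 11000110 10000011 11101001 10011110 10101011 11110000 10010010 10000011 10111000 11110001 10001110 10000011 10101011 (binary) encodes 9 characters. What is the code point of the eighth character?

U+120F8

Offset 0: leading byte 0xF0 = 11110000 → 4-byte char #1 = F0 90 8D 80.
Offset 4: leading byte 0xE6 = 11100110 → 3-byte char #2 = E6 BD B6.
Offset 7: leading byte 0xD4 = 11010100 → 2-byte char #3 = D4 94.
Offset 9: leading byte 0xD0 = 11010000 → 2-byte char #4 = D0 85.
Offset 11: leading byte 0xEB = 11101011 → 3-byte char #5 = EB AD A9.
Offset 14: leading byte 0xC6 = 11000110 → 2-byte char #6 = C6 83.
Offset 16: leading byte 0xE9 = 11101001 → 3-byte char #7 = E9 9E AB.
Offset 19: leading byte 0xF0 = 11110000 → 4-byte char #8 = F0 92 83 B8.
Leading byte 0xF0 = 11110000 matches 11110xxx → 4-byte sequence.
Byte 1: 0xF0 = 11110000, payload 000 (3 bits).
Byte 2: 0x92 = 10010010 (10xxxxxx ✓), payload 010010.
Byte 3: 0x83 = 10000011 (10xxxxxx ✓), payload 000011.
Byte 4: 0xB8 = 10111000 (10xxxxxx ✓), payload 111000.
Concatenate: 000010010000011111000 = 0x120F8 (21 bits → U+120F8).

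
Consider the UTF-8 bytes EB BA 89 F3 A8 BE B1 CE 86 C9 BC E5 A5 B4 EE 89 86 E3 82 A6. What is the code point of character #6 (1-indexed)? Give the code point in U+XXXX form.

Offset 0: leading byte 0xEB = 11101011 → 3-byte char #1 = EB BA 89.
Offset 3: leading byte 0xF3 = 11110011 → 4-byte char #2 = F3 A8 BE B1.
Offset 7: leading byte 0xCE = 11001110 → 2-byte char #3 = CE 86.
Offset 9: leading byte 0xC9 = 11001001 → 2-byte char #4 = C9 BC.
Offset 11: leading byte 0xE5 = 11100101 → 3-byte char #5 = E5 A5 B4.
Offset 14: leading byte 0xEE = 11101110 → 3-byte char #6 = EE 89 86.
Leading byte 0xEE = 11101110 matches 1110xxxx → 3-byte sequence.
Byte 1: 0xEE = 11101110, payload 1110 (4 bits).
Byte 2: 0x89 = 10001001 (10xxxxxx ✓), payload 001001.
Byte 3: 0x86 = 10000110 (10xxxxxx ✓), payload 000110.
Concatenate: 1110001001000110 = 0xE246 (16 bits → U+E246).

U+E246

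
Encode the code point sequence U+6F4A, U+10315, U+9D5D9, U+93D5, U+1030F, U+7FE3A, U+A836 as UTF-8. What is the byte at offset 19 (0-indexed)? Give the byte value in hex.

0xBF

U+6F4A → 3-byte form E6 BD 8A at offsets 0–2.
U+10315 → 4-byte form F0 90 8C 95 at offsets 3–6.
U+9D5D9 → 4-byte form F2 9D 97 99 at offsets 7–10.
U+93D5 → 3-byte form E9 8F 95 at offsets 11–13.
U+1030F → 4-byte form F0 90 8C 8F at offsets 14–17.
U+7FE3A → 4-byte form F1 BF B8 BA at offsets 18–21.
Offset 19 falls in char 6's range; it's byte 2 of F1 BF B8 BA = 0xBF.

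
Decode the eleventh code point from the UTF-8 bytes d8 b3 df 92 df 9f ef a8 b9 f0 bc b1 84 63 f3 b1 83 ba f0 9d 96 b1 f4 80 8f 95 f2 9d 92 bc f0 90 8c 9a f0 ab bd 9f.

Offset 0: leading byte 0xD8 = 11011000 → 2-byte char #1 = D8 B3.
Offset 2: leading byte 0xDF = 11011111 → 2-byte char #2 = DF 92.
Offset 4: leading byte 0xDF = 11011111 → 2-byte char #3 = DF 9F.
Offset 6: leading byte 0xEF = 11101111 → 3-byte char #4 = EF A8 B9.
Offset 9: leading byte 0xF0 = 11110000 → 4-byte char #5 = F0 BC B1 84.
Offset 13: leading byte 0x63 = 01100011 → 1-byte char #6 = 63.
Offset 14: leading byte 0xF3 = 11110011 → 4-byte char #7 = F3 B1 83 BA.
Offset 18: leading byte 0xF0 = 11110000 → 4-byte char #8 = F0 9D 96 B1.
Offset 22: leading byte 0xF4 = 11110100 → 4-byte char #9 = F4 80 8F 95.
Offset 26: leading byte 0xF2 = 11110010 → 4-byte char #10 = F2 9D 92 BC.
Offset 30: leading byte 0xF0 = 11110000 → 4-byte char #11 = F0 90 8C 9A.
Leading byte 0xF0 = 11110000 matches 11110xxx → 4-byte sequence.
Byte 1: 0xF0 = 11110000, payload 000 (3 bits).
Byte 2: 0x90 = 10010000 (10xxxxxx ✓), payload 010000.
Byte 3: 0x8C = 10001100 (10xxxxxx ✓), payload 001100.
Byte 4: 0x9A = 10011010 (10xxxxxx ✓), payload 011010.
Concatenate: 000010000001100011010 = 0x1031A (21 bits → U+1031A).

U+1031A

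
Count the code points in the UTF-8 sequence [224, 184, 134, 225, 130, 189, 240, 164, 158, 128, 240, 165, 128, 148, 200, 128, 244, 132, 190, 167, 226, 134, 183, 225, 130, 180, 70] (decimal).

Byte at offset 0: 0xE0 = 11100000 → 3-byte char (#1). Advance 3.
Byte at offset 3: 0xE1 = 11100001 → 3-byte char (#2). Advance 3.
Byte at offset 6: 0xF0 = 11110000 → 4-byte char (#3). Advance 4.
Byte at offset 10: 0xF0 = 11110000 → 4-byte char (#4). Advance 4.
Byte at offset 14: 0xC8 = 11001000 → 2-byte char (#5). Advance 2.
Byte at offset 16: 0xF4 = 11110100 → 4-byte char (#6). Advance 4.
Byte at offset 20: 0xE2 = 11100010 → 3-byte char (#7). Advance 3.
Byte at offset 23: 0xE1 = 11100001 → 3-byte char (#8). Advance 3.
Byte at offset 26: 0x46 = 01000110 → 1-byte char (#9). Advance 1.
Reached end at offset 27 after 9 code points.

9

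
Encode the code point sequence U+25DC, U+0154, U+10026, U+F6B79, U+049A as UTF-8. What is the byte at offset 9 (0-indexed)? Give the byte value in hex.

U+25DC → 3-byte form E2 97 9C at offsets 0–2.
U+0154 → 2-byte form C5 94 at offsets 3–4.
U+10026 → 4-byte form F0 90 80 A6 at offsets 5–8.
U+F6B79 → 4-byte form F3 B6 AD B9 at offsets 9–12.
Offset 9 falls in char 4's range; it's byte 1 of F3 B6 AD B9 = 0xF3.

0xF3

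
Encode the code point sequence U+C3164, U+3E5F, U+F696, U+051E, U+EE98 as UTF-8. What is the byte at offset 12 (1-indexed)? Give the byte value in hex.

1-indexed offset 12 is 0-indexed offset 11.
U+C3164 → 4-byte form F3 83 85 A4 at offsets 0–3.
U+3E5F → 3-byte form E3 B9 9F at offsets 4–6.
U+F696 → 3-byte form EF 9A 96 at offsets 7–9.
U+051E → 2-byte form D4 9E at offsets 10–11.
Offset 11 falls in char 4's range; it's byte 2 of D4 9E = 0x9E.

0x9E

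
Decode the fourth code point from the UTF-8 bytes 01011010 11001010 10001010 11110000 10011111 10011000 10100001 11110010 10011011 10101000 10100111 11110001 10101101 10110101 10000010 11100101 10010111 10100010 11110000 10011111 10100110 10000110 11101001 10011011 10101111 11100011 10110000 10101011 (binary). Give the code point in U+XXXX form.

Offset 0: leading byte 0x5A = 01011010 → 1-byte char #1 = 5A.
Offset 1: leading byte 0xCA = 11001010 → 2-byte char #2 = CA 8A.
Offset 3: leading byte 0xF0 = 11110000 → 4-byte char #3 = F0 9F 98 A1.
Offset 7: leading byte 0xF2 = 11110010 → 4-byte char #4 = F2 9B A8 A7.
Leading byte 0xF2 = 11110010 matches 11110xxx → 4-byte sequence.
Byte 1: 0xF2 = 11110010, payload 010 (3 bits).
Byte 2: 0x9B = 10011011 (10xxxxxx ✓), payload 011011.
Byte 3: 0xA8 = 10101000 (10xxxxxx ✓), payload 101000.
Byte 4: 0xA7 = 10100111 (10xxxxxx ✓), payload 100111.
Concatenate: 010011011101000100111 = 0x9BA27 (21 bits → U+9BA27).

U+9BA27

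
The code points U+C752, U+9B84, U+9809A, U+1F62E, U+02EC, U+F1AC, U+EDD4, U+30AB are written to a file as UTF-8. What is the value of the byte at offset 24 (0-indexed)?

U+C752 → 3-byte form EC 9D 92 at offsets 0–2.
U+9B84 → 3-byte form E9 AE 84 at offsets 3–5.
U+9809A → 4-byte form F2 98 82 9A at offsets 6–9.
U+1F62E → 4-byte form F0 9F 98 AE at offsets 10–13.
U+02EC → 2-byte form CB AC at offsets 14–15.
U+F1AC → 3-byte form EF 86 AC at offsets 16–18.
U+EDD4 → 3-byte form EE B7 94 at offsets 19–21.
U+30AB → 3-byte form E3 82 AB at offsets 22–24.
Offset 24 falls in char 8's range; it's byte 3 of E3 82 AB = 0xAB.

0xAB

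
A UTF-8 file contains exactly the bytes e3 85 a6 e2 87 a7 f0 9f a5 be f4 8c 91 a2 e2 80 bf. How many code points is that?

5

Byte at offset 0: 0xE3 = 11100011 → 3-byte char (#1). Advance 3.
Byte at offset 3: 0xE2 = 11100010 → 3-byte char (#2). Advance 3.
Byte at offset 6: 0xF0 = 11110000 → 4-byte char (#3). Advance 4.
Byte at offset 10: 0xF4 = 11110100 → 4-byte char (#4). Advance 4.
Byte at offset 14: 0xE2 = 11100010 → 3-byte char (#5). Advance 3.
Reached end at offset 17 after 5 code points.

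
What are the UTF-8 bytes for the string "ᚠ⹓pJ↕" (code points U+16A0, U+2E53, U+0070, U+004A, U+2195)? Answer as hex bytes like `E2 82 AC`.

E1 9A A0 E2 B9 93 70 4A E2 86 95

U+16A0: 3-byte form → E1 9A A0.
U+2E53: 3-byte form → E2 B9 93.
U+0070: 1-byte form → 70.
U+004A: 1-byte form → 4A.
U+2195: 3-byte form → E2 86 95.
Concatenated (11 bytes): E1 9A A0 E2 B9 93 70 4A E2 86 95.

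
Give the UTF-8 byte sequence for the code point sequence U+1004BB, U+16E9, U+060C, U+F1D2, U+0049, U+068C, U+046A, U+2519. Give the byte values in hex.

F4 80 92 BB E1 9B A9 D8 8C EF 87 92 49 DA 8C D1 AA E2 94 99

U+1004BB: 4-byte form → F4 80 92 BB.
U+16E9: 3-byte form → E1 9B A9.
U+060C: 2-byte form → D8 8C.
U+F1D2: 3-byte form → EF 87 92.
U+0049: 1-byte form → 49.
U+068C: 2-byte form → DA 8C.
U+046A: 2-byte form → D1 AA.
U+2519: 3-byte form → E2 94 99.
Concatenated (20 bytes): F4 80 92 BB E1 9B A9 D8 8C EF 87 92 49 DA 8C D1 AA E2 94 99.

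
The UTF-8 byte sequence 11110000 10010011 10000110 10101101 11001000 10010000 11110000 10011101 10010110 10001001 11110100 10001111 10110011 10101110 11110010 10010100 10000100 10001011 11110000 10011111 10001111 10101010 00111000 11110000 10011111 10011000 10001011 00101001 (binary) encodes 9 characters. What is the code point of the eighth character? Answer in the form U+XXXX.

U+1F60B

Offset 0: leading byte 0xF0 = 11110000 → 4-byte char #1 = F0 93 86 AD.
Offset 4: leading byte 0xC8 = 11001000 → 2-byte char #2 = C8 90.
Offset 6: leading byte 0xF0 = 11110000 → 4-byte char #3 = F0 9D 96 89.
Offset 10: leading byte 0xF4 = 11110100 → 4-byte char #4 = F4 8F B3 AE.
Offset 14: leading byte 0xF2 = 11110010 → 4-byte char #5 = F2 94 84 8B.
Offset 18: leading byte 0xF0 = 11110000 → 4-byte char #6 = F0 9F 8F AA.
Offset 22: leading byte 0x38 = 00111000 → 1-byte char #7 = 38.
Offset 23: leading byte 0xF0 = 11110000 → 4-byte char #8 = F0 9F 98 8B.
Leading byte 0xF0 = 11110000 matches 11110xxx → 4-byte sequence.
Byte 1: 0xF0 = 11110000, payload 000 (3 bits).
Byte 2: 0x9F = 10011111 (10xxxxxx ✓), payload 011111.
Byte 3: 0x98 = 10011000 (10xxxxxx ✓), payload 011000.
Byte 4: 0x8B = 10001011 (10xxxxxx ✓), payload 001011.
Concatenate: 000011111011000001011 = 0x1F60B (21 bits → U+1F60B).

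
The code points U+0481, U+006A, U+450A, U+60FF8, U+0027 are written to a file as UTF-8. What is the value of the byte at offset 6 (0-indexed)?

0xF1

U+0481 → 2-byte form D2 81 at offsets 0–1.
U+006A → 1-byte form 6A at offsets 2–2.
U+450A → 3-byte form E4 94 8A at offsets 3–5.
U+60FF8 → 4-byte form F1 A0 BF B8 at offsets 6–9.
Offset 6 falls in char 4's range; it's byte 1 of F1 A0 BF B8 = 0xF1.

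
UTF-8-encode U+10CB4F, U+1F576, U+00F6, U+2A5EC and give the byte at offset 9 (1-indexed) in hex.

1-indexed offset 9 is 0-indexed offset 8.
U+10CB4F → 4-byte form F4 8C AD 8F at offsets 0–3.
U+1F576 → 4-byte form F0 9F 95 B6 at offsets 4–7.
U+00F6 → 2-byte form C3 B6 at offsets 8–9.
Offset 8 falls in char 3's range; it's byte 1 of C3 B6 = 0xC3.

0xC3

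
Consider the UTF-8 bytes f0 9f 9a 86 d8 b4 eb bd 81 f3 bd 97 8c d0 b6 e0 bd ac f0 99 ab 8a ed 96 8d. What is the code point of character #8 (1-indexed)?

Offset 0: leading byte 0xF0 = 11110000 → 4-byte char #1 = F0 9F 9A 86.
Offset 4: leading byte 0xD8 = 11011000 → 2-byte char #2 = D8 B4.
Offset 6: leading byte 0xEB = 11101011 → 3-byte char #3 = EB BD 81.
Offset 9: leading byte 0xF3 = 11110011 → 4-byte char #4 = F3 BD 97 8C.
Offset 13: leading byte 0xD0 = 11010000 → 2-byte char #5 = D0 B6.
Offset 15: leading byte 0xE0 = 11100000 → 3-byte char #6 = E0 BD AC.
Offset 18: leading byte 0xF0 = 11110000 → 4-byte char #7 = F0 99 AB 8A.
Offset 22: leading byte 0xED = 11101101 → 3-byte char #8 = ED 96 8D.
Leading byte 0xED = 11101101 matches 1110xxxx → 3-byte sequence.
Byte 1: 0xED = 11101101, payload 1101 (4 bits).
Byte 2: 0x96 = 10010110 (10xxxxxx ✓), payload 010110.
Byte 3: 0x8D = 10001101 (10xxxxxx ✓), payload 001101.
Concatenate: 1101010110001101 = 0xD58D (16 bits → U+D58D).

U+D58D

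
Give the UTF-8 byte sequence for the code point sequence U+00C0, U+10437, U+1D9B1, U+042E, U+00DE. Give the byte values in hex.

U+00C0: 2-byte form → C3 80.
U+10437: 4-byte form → F0 90 90 B7.
U+1D9B1: 4-byte form → F0 9D A6 B1.
U+042E: 2-byte form → D0 AE.
U+00DE: 2-byte form → C3 9E.
Concatenated (14 bytes): C3 80 F0 90 90 B7 F0 9D A6 B1 D0 AE C3 9E.

C3 80 F0 90 90 B7 F0 9D A6 B1 D0 AE C3 9E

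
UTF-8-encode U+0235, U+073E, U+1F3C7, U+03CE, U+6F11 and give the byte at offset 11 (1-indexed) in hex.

1-indexed offset 11 is 0-indexed offset 10.
U+0235 → 2-byte form C8 B5 at offsets 0–1.
U+073E → 2-byte form DC BE at offsets 2–3.
U+1F3C7 → 4-byte form F0 9F 8F 87 at offsets 4–7.
U+03CE → 2-byte form CF 8E at offsets 8–9.
U+6F11 → 3-byte form E6 BC 91 at offsets 10–12.
Offset 10 falls in char 5's range; it's byte 1 of E6 BC 91 = 0xE6.

0xE6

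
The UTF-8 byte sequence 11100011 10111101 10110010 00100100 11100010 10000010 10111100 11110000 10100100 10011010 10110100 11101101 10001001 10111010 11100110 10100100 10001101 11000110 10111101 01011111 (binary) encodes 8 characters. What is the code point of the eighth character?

Offset 0: leading byte 0xE3 = 11100011 → 3-byte char #1 = E3 BD B2.
Offset 3: leading byte 0x24 = 00100100 → 1-byte char #2 = 24.
Offset 4: leading byte 0xE2 = 11100010 → 3-byte char #3 = E2 82 BC.
Offset 7: leading byte 0xF0 = 11110000 → 4-byte char #4 = F0 A4 9A B4.
Offset 11: leading byte 0xED = 11101101 → 3-byte char #5 = ED 89 BA.
Offset 14: leading byte 0xE6 = 11100110 → 3-byte char #6 = E6 A4 8D.
Offset 17: leading byte 0xC6 = 11000110 → 2-byte char #7 = C6 BD.
Offset 19: leading byte 0x5F = 01011111 → 1-byte char #8 = 5F.
Leading byte 0x5F = 01011111 matches 0xxxxxxx → 1-byte sequence.
Byte 1: 0x5F = 01011111, payload 1011111 (7 bits).
Concatenate: 1011111 = 0x5F (7 bits → U+005F).

U+005F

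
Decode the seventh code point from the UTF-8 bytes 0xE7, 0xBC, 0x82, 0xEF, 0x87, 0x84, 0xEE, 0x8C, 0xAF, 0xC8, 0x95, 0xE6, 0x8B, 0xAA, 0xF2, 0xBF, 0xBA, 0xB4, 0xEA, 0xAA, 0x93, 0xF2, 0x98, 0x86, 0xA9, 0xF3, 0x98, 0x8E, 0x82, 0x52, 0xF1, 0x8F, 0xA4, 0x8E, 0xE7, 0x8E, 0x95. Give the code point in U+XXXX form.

U+AA93

Offset 0: leading byte 0xE7 = 11100111 → 3-byte char #1 = E7 BC 82.
Offset 3: leading byte 0xEF = 11101111 → 3-byte char #2 = EF 87 84.
Offset 6: leading byte 0xEE = 11101110 → 3-byte char #3 = EE 8C AF.
Offset 9: leading byte 0xC8 = 11001000 → 2-byte char #4 = C8 95.
Offset 11: leading byte 0xE6 = 11100110 → 3-byte char #5 = E6 8B AA.
Offset 14: leading byte 0xF2 = 11110010 → 4-byte char #6 = F2 BF BA B4.
Offset 18: leading byte 0xEA = 11101010 → 3-byte char #7 = EA AA 93.
Leading byte 0xEA = 11101010 matches 1110xxxx → 3-byte sequence.
Byte 1: 0xEA = 11101010, payload 1010 (4 bits).
Byte 2: 0xAA = 10101010 (10xxxxxx ✓), payload 101010.
Byte 3: 0x93 = 10010011 (10xxxxxx ✓), payload 010011.
Concatenate: 1010101010010011 = 0xAA93 (16 bits → U+AA93).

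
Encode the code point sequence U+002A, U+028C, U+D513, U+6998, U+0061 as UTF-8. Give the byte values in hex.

2A CA 8C ED 94 93 E6 A6 98 61

U+002A: 1-byte form → 2A.
U+028C: 2-byte form → CA 8C.
U+D513: 3-byte form → ED 94 93.
U+6998: 3-byte form → E6 A6 98.
U+0061: 1-byte form → 61.
Concatenated (10 bytes): 2A CA 8C ED 94 93 E6 A6 98 61.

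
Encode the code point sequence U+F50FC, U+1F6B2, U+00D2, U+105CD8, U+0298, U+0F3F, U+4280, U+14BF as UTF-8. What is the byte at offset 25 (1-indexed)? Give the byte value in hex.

1-indexed offset 25 is 0-indexed offset 24.
U+F50FC → 4-byte form F3 B5 83 BC at offsets 0–3.
U+1F6B2 → 4-byte form F0 9F 9A B2 at offsets 4–7.
U+00D2 → 2-byte form C3 92 at offsets 8–9.
U+105CD8 → 4-byte form F4 85 B3 98 at offsets 10–13.
U+0298 → 2-byte form CA 98 at offsets 14–15.
U+0F3F → 3-byte form E0 BC BF at offsets 16–18.
U+4280 → 3-byte form E4 8A 80 at offsets 19–21.
U+14BF → 3-byte form E1 92 BF at offsets 22–24.
Offset 24 falls in char 8's range; it's byte 3 of E1 92 BF = 0xBF.

0xBF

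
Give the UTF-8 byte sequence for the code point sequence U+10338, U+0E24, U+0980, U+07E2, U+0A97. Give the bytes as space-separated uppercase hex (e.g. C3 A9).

F0 90 8C B8 E0 B8 A4 E0 A6 80 DF A2 E0 AA 97

U+10338: 4-byte form → F0 90 8C B8.
U+0E24: 3-byte form → E0 B8 A4.
U+0980: 3-byte form → E0 A6 80.
U+07E2: 2-byte form → DF A2.
U+0A97: 3-byte form → E0 AA 97.
Concatenated (15 bytes): F0 90 8C B8 E0 B8 A4 E0 A6 80 DF A2 E0 AA 97.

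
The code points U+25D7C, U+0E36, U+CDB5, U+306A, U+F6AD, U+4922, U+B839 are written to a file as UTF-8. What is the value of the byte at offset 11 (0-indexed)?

0x81

U+25D7C → 4-byte form F0 A5 B5 BC at offsets 0–3.
U+0E36 → 3-byte form E0 B8 B6 at offsets 4–6.
U+CDB5 → 3-byte form EC B6 B5 at offsets 7–9.
U+306A → 3-byte form E3 81 AA at offsets 10–12.
Offset 11 falls in char 4's range; it's byte 2 of E3 81 AA = 0x81.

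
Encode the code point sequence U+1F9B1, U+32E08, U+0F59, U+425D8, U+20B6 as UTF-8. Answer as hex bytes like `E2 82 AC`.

F0 9F A6 B1 F0 B2 B8 88 E0 BD 99 F1 82 97 98 E2 82 B6

U+1F9B1: 4-byte form → F0 9F A6 B1.
U+32E08: 4-byte form → F0 B2 B8 88.
U+0F59: 3-byte form → E0 BD 99.
U+425D8: 4-byte form → F1 82 97 98.
U+20B6: 3-byte form → E2 82 B6.
Concatenated (18 bytes): F0 9F A6 B1 F0 B2 B8 88 E0 BD 99 F1 82 97 98 E2 82 B6.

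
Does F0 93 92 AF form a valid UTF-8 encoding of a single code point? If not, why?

valid

Leading byte 0xF0 = 11110000 → 4-byte form.
Continuation bytes 0x93=10010011, 0x92=10010010, 0xAF=10101111 all match 10xxxxxx.
Decoded value 0x134AF is ≥ 0x10000 (shortest form) and not a surrogate.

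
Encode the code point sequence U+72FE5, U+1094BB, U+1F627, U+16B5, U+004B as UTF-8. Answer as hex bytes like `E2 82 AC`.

U+72FE5: 4-byte form → F1 B2 BF A5.
U+1094BB: 4-byte form → F4 89 92 BB.
U+1F627: 4-byte form → F0 9F 98 A7.
U+16B5: 3-byte form → E1 9A B5.
U+004B: 1-byte form → 4B.
Concatenated (16 bytes): F1 B2 BF A5 F4 89 92 BB F0 9F 98 A7 E1 9A B5 4B.

F1 B2 BF A5 F4 89 92 BB F0 9F 98 A7 E1 9A B5 4B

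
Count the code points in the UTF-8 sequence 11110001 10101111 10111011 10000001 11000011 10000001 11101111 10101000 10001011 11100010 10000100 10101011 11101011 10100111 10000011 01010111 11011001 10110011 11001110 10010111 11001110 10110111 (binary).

9

Byte at offset 0: 0xF1 = 11110001 → 4-byte char (#1). Advance 4.
Byte at offset 4: 0xC3 = 11000011 → 2-byte char (#2). Advance 2.
Byte at offset 6: 0xEF = 11101111 → 3-byte char (#3). Advance 3.
Byte at offset 9: 0xE2 = 11100010 → 3-byte char (#4). Advance 3.
Byte at offset 12: 0xEB = 11101011 → 3-byte char (#5). Advance 3.
Byte at offset 15: 0x57 = 01010111 → 1-byte char (#6). Advance 1.
Byte at offset 16: 0xD9 = 11011001 → 2-byte char (#7). Advance 2.
Byte at offset 18: 0xCE = 11001110 → 2-byte char (#8). Advance 2.
Byte at offset 20: 0xCE = 11001110 → 2-byte char (#9). Advance 2.
Reached end at offset 22 after 9 code points.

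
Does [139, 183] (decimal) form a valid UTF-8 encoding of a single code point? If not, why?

Byte 0x8B = 10001011 has the form 10xxxxxx — a continuation byte — but there is no preceding leading byte.

invalid (continuation byte with no leading byte)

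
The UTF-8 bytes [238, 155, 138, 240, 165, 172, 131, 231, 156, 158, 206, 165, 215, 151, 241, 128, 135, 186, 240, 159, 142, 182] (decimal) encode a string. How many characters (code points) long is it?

7

Byte at offset 0: 0xEE = 11101110 → 3-byte char (#1). Advance 3.
Byte at offset 3: 0xF0 = 11110000 → 4-byte char (#2). Advance 4.
Byte at offset 7: 0xE7 = 11100111 → 3-byte char (#3). Advance 3.
Byte at offset 10: 0xCE = 11001110 → 2-byte char (#4). Advance 2.
Byte at offset 12: 0xD7 = 11010111 → 2-byte char (#5). Advance 2.
Byte at offset 14: 0xF1 = 11110001 → 4-byte char (#6). Advance 4.
Byte at offset 18: 0xF0 = 11110000 → 4-byte char (#7). Advance 4.
Reached end at offset 22 after 7 code points.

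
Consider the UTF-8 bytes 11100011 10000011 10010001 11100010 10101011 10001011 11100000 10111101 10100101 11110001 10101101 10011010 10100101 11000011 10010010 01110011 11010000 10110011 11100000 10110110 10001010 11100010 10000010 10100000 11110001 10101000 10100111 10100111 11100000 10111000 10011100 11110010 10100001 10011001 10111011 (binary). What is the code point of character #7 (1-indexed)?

U+0433

Offset 0: leading byte 0xE3 = 11100011 → 3-byte char #1 = E3 83 91.
Offset 3: leading byte 0xE2 = 11100010 → 3-byte char #2 = E2 AB 8B.
Offset 6: leading byte 0xE0 = 11100000 → 3-byte char #3 = E0 BD A5.
Offset 9: leading byte 0xF1 = 11110001 → 4-byte char #4 = F1 AD 9A A5.
Offset 13: leading byte 0xC3 = 11000011 → 2-byte char #5 = C3 92.
Offset 15: leading byte 0x73 = 01110011 → 1-byte char #6 = 73.
Offset 16: leading byte 0xD0 = 11010000 → 2-byte char #7 = D0 B3.
Leading byte 0xD0 = 11010000 matches 110xxxxx → 2-byte sequence.
Byte 1: 0xD0 = 11010000, payload 10000 (5 bits).
Byte 2: 0xB3 = 10110011 (10xxxxxx ✓), payload 110011.
Concatenate: 10000110011 = 0x433 (11 bits → U+0433).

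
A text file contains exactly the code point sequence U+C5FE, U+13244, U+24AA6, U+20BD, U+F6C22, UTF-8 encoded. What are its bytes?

EC 97 BE F0 93 89 84 F0 A4 AA A6 E2 82 BD F3 B6 B0 A2

U+C5FE: 3-byte form → EC 97 BE.
U+13244: 4-byte form → F0 93 89 84.
U+24AA6: 4-byte form → F0 A4 AA A6.
U+20BD: 3-byte form → E2 82 BD.
U+F6C22: 4-byte form → F3 B6 B0 A2.
Concatenated (18 bytes): EC 97 BE F0 93 89 84 F0 A4 AA A6 E2 82 BD F3 B6 B0 A2.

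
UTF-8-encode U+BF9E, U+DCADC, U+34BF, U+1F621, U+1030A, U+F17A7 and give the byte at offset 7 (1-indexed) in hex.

0x9C

1-indexed offset 7 is 0-indexed offset 6.
U+BF9E → 3-byte form EB BE 9E at offsets 0–2.
U+DCADC → 4-byte form F3 9C AB 9C at offsets 3–6.
Offset 6 falls in char 2's range; it's byte 4 of F3 9C AB 9C = 0x9C.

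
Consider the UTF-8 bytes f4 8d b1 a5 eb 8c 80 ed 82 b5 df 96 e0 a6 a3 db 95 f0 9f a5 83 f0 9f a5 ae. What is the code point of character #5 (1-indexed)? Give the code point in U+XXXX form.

Offset 0: leading byte 0xF4 = 11110100 → 4-byte char #1 = F4 8D B1 A5.
Offset 4: leading byte 0xEB = 11101011 → 3-byte char #2 = EB 8C 80.
Offset 7: leading byte 0xED = 11101101 → 3-byte char #3 = ED 82 B5.
Offset 10: leading byte 0xDF = 11011111 → 2-byte char #4 = DF 96.
Offset 12: leading byte 0xE0 = 11100000 → 3-byte char #5 = E0 A6 A3.
Leading byte 0xE0 = 11100000 matches 1110xxxx → 3-byte sequence.
Byte 1: 0xE0 = 11100000, payload 0000 (4 bits).
Byte 2: 0xA6 = 10100110 (10xxxxxx ✓), payload 100110.
Byte 3: 0xA3 = 10100011 (10xxxxxx ✓), payload 100011.
Concatenate: 0000100110100011 = 0x9A3 (16 bits → U+09A3).

U+09A3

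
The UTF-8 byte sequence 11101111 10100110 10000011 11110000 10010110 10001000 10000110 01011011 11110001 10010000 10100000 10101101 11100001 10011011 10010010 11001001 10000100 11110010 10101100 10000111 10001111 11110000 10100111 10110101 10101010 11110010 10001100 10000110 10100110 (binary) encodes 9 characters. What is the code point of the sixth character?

Offset 0: leading byte 0xEF = 11101111 → 3-byte char #1 = EF A6 83.
Offset 3: leading byte 0xF0 = 11110000 → 4-byte char #2 = F0 96 88 86.
Offset 7: leading byte 0x5B = 01011011 → 1-byte char #3 = 5B.
Offset 8: leading byte 0xF1 = 11110001 → 4-byte char #4 = F1 90 A0 AD.
Offset 12: leading byte 0xE1 = 11100001 → 3-byte char #5 = E1 9B 92.
Offset 15: leading byte 0xC9 = 11001001 → 2-byte char #6 = C9 84.
Leading byte 0xC9 = 11001001 matches 110xxxxx → 2-byte sequence.
Byte 1: 0xC9 = 11001001, payload 01001 (5 bits).
Byte 2: 0x84 = 10000100 (10xxxxxx ✓), payload 000100.
Concatenate: 01001000100 = 0x244 (11 bits → U+0244).

U+0244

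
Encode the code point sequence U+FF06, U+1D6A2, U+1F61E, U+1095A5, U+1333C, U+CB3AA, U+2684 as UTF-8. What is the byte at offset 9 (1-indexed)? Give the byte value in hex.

0x9F

1-indexed offset 9 is 0-indexed offset 8.
U+FF06 → 3-byte form EF BC 86 at offsets 0–2.
U+1D6A2 → 4-byte form F0 9D 9A A2 at offsets 3–6.
U+1F61E → 4-byte form F0 9F 98 9E at offsets 7–10.
Offset 8 falls in char 3's range; it's byte 2 of F0 9F 98 9E = 0x9F.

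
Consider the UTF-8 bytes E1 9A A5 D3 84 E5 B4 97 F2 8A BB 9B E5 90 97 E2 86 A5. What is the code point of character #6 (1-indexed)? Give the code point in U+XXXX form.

U+21A5

Offset 0: leading byte 0xE1 = 11100001 → 3-byte char #1 = E1 9A A5.
Offset 3: leading byte 0xD3 = 11010011 → 2-byte char #2 = D3 84.
Offset 5: leading byte 0xE5 = 11100101 → 3-byte char #3 = E5 B4 97.
Offset 8: leading byte 0xF2 = 11110010 → 4-byte char #4 = F2 8A BB 9B.
Offset 12: leading byte 0xE5 = 11100101 → 3-byte char #5 = E5 90 97.
Offset 15: leading byte 0xE2 = 11100010 → 3-byte char #6 = E2 86 A5.
Leading byte 0xE2 = 11100010 matches 1110xxxx → 3-byte sequence.
Byte 1: 0xE2 = 11100010, payload 0010 (4 bits).
Byte 2: 0x86 = 10000110 (10xxxxxx ✓), payload 000110.
Byte 3: 0xA5 = 10100101 (10xxxxxx ✓), payload 100101.
Concatenate: 0010000110100101 = 0x21A5 (16 bits → U+21A5).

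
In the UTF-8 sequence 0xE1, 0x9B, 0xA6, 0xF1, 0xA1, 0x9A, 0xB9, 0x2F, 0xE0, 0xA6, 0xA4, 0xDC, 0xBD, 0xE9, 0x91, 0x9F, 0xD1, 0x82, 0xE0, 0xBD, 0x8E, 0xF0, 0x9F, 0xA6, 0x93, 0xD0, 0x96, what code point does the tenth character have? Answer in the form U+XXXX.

Offset 0: leading byte 0xE1 = 11100001 → 3-byte char #1 = E1 9B A6.
Offset 3: leading byte 0xF1 = 11110001 → 4-byte char #2 = F1 A1 9A B9.
Offset 7: leading byte 0x2F = 00101111 → 1-byte char #3 = 2F.
Offset 8: leading byte 0xE0 = 11100000 → 3-byte char #4 = E0 A6 A4.
Offset 11: leading byte 0xDC = 11011100 → 2-byte char #5 = DC BD.
Offset 13: leading byte 0xE9 = 11101001 → 3-byte char #6 = E9 91 9F.
Offset 16: leading byte 0xD1 = 11010001 → 2-byte char #7 = D1 82.
Offset 18: leading byte 0xE0 = 11100000 → 3-byte char #8 = E0 BD 8E.
Offset 21: leading byte 0xF0 = 11110000 → 4-byte char #9 = F0 9F A6 93.
Offset 25: leading byte 0xD0 = 11010000 → 2-byte char #10 = D0 96.
Leading byte 0xD0 = 11010000 matches 110xxxxx → 2-byte sequence.
Byte 1: 0xD0 = 11010000, payload 10000 (5 bits).
Byte 2: 0x96 = 10010110 (10xxxxxx ✓), payload 010110.
Concatenate: 10000010110 = 0x416 (11 bits → U+0416).

U+0416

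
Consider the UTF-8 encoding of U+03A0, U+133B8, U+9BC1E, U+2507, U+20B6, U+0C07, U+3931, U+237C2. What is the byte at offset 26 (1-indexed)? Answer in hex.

0x82

1-indexed offset 26 is 0-indexed offset 25.
U+03A0 → 2-byte form CE A0 at offsets 0–1.
U+133B8 → 4-byte form F0 93 8E B8 at offsets 2–5.
U+9BC1E → 4-byte form F2 9B B0 9E at offsets 6–9.
U+2507 → 3-byte form E2 94 87 at offsets 10–12.
U+20B6 → 3-byte form E2 82 B6 at offsets 13–15.
U+0C07 → 3-byte form E0 B0 87 at offsets 16–18.
U+3931 → 3-byte form E3 A4 B1 at offsets 19–21.
U+237C2 → 4-byte form F0 A3 9F 82 at offsets 22–25.
Offset 25 falls in char 8's range; it's byte 4 of F0 A3 9F 82 = 0x82.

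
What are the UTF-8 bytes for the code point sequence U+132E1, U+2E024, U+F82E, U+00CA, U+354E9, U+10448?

U+132E1: 4-byte form → F0 93 8B A1.
U+2E024: 4-byte form → F0 AE 80 A4.
U+F82E: 3-byte form → EF A0 AE.
U+00CA: 2-byte form → C3 8A.
U+354E9: 4-byte form → F0 B5 93 A9.
U+10448: 4-byte form → F0 90 91 88.
Concatenated (21 bytes): F0 93 8B A1 F0 AE 80 A4 EF A0 AE C3 8A F0 B5 93 A9 F0 90 91 88.

F0 93 8B A1 F0 AE 80 A4 EF A0 AE C3 8A F0 B5 93 A9 F0 90 91 88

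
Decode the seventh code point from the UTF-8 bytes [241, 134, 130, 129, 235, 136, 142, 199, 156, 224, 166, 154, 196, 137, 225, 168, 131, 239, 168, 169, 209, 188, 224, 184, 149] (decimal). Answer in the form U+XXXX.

Offset 0: leading byte 0xF1 = 11110001 → 4-byte char #1 = F1 86 82 81.
Offset 4: leading byte 0xEB = 11101011 → 3-byte char #2 = EB 88 8E.
Offset 7: leading byte 0xC7 = 11000111 → 2-byte char #3 = C7 9C.
Offset 9: leading byte 0xE0 = 11100000 → 3-byte char #4 = E0 A6 9A.
Offset 12: leading byte 0xC4 = 11000100 → 2-byte char #5 = C4 89.
Offset 14: leading byte 0xE1 = 11100001 → 3-byte char #6 = E1 A8 83.
Offset 17: leading byte 0xEF = 11101111 → 3-byte char #7 = EF A8 A9.
Leading byte 0xEF = 11101111 matches 1110xxxx → 3-byte sequence.
Byte 1: 0xEF = 11101111, payload 1111 (4 bits).
Byte 2: 0xA8 = 10101000 (10xxxxxx ✓), payload 101000.
Byte 3: 0xA9 = 10101001 (10xxxxxx ✓), payload 101001.
Concatenate: 1111101000101001 = 0xFA29 (16 bits → U+FA29).

U+FA29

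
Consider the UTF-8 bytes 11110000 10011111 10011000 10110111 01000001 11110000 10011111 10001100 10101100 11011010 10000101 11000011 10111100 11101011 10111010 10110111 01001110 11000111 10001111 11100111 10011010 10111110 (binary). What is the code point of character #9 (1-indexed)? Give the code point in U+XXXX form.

Offset 0: leading byte 0xF0 = 11110000 → 4-byte char #1 = F0 9F 98 B7.
Offset 4: leading byte 0x41 = 01000001 → 1-byte char #2 = 41.
Offset 5: leading byte 0xF0 = 11110000 → 4-byte char #3 = F0 9F 8C AC.
Offset 9: leading byte 0xDA = 11011010 → 2-byte char #4 = DA 85.
Offset 11: leading byte 0xC3 = 11000011 → 2-byte char #5 = C3 BC.
Offset 13: leading byte 0xEB = 11101011 → 3-byte char #6 = EB BA B7.
Offset 16: leading byte 0x4E = 01001110 → 1-byte char #7 = 4E.
Offset 17: leading byte 0xC7 = 11000111 → 2-byte char #8 = C7 8F.
Offset 19: leading byte 0xE7 = 11100111 → 3-byte char #9 = E7 9A BE.
Leading byte 0xE7 = 11100111 matches 1110xxxx → 3-byte sequence.
Byte 1: 0xE7 = 11100111, payload 0111 (4 bits).
Byte 2: 0x9A = 10011010 (10xxxxxx ✓), payload 011010.
Byte 3: 0xBE = 10111110 (10xxxxxx ✓), payload 111110.
Concatenate: 0111011010111110 = 0x76BE (16 bits → U+76BE).

U+76BE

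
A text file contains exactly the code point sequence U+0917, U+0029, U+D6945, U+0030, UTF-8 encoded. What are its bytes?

E0 A4 97 29 F3 96 A5 85 30

U+0917: 3-byte form → E0 A4 97.
U+0029: 1-byte form → 29.
U+D6945: 4-byte form → F3 96 A5 85.
U+0030: 1-byte form → 30.
Concatenated (9 bytes): E0 A4 97 29 F3 96 A5 85 30.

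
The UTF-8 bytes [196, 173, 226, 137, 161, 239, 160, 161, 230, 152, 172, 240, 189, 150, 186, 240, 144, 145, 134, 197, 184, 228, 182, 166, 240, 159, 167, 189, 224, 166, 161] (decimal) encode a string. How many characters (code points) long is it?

Byte at offset 0: 0xC4 = 11000100 → 2-byte char (#1). Advance 2.
Byte at offset 2: 0xE2 = 11100010 → 3-byte char (#2). Advance 3.
Byte at offset 5: 0xEF = 11101111 → 3-byte char (#3). Advance 3.
Byte at offset 8: 0xE6 = 11100110 → 3-byte char (#4). Advance 3.
Byte at offset 11: 0xF0 = 11110000 → 4-byte char (#5). Advance 4.
Byte at offset 15: 0xF0 = 11110000 → 4-byte char (#6). Advance 4.
Byte at offset 19: 0xC5 = 11000101 → 2-byte char (#7). Advance 2.
Byte at offset 21: 0xE4 = 11100100 → 3-byte char (#8). Advance 3.
Byte at offset 24: 0xF0 = 11110000 → 4-byte char (#9). Advance 4.
Byte at offset 28: 0xE0 = 11100000 → 3-byte char (#10). Advance 3.
Reached end at offset 31 after 10 code points.

10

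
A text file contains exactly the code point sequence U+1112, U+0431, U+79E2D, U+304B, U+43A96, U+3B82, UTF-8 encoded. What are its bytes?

E1 84 92 D0 B1 F1 B9 B8 AD E3 81 8B F1 83 AA 96 E3 AE 82

U+1112: 3-byte form → E1 84 92.
U+0431: 2-byte form → D0 B1.
U+79E2D: 4-byte form → F1 B9 B8 AD.
U+304B: 3-byte form → E3 81 8B.
U+43A96: 4-byte form → F1 83 AA 96.
U+3B82: 3-byte form → E3 AE 82.
Concatenated (19 bytes): E1 84 92 D0 B1 F1 B9 B8 AD E3 81 8B F1 83 AA 96 E3 AE 82.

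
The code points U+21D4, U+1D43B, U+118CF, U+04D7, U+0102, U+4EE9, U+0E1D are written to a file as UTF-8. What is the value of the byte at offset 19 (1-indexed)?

1-indexed offset 19 is 0-indexed offset 18.
U+21D4 → 3-byte form E2 87 94 at offsets 0–2.
U+1D43B → 4-byte form F0 9D 90 BB at offsets 3–6.
U+118CF → 4-byte form F0 91 A3 8F at offsets 7–10.
U+04D7 → 2-byte form D3 97 at offsets 11–12.
U+0102 → 2-byte form C4 82 at offsets 13–14.
U+4EE9 → 3-byte form E4 BB A9 at offsets 15–17.
U+0E1D → 3-byte form E0 B8 9D at offsets 18–20.
Offset 18 falls in char 7's range; it's byte 1 of E0 B8 9D = 0xE0.

0xE0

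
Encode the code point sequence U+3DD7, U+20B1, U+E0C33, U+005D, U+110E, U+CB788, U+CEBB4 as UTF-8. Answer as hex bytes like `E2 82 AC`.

U+3DD7: 3-byte form → E3 B7 97.
U+20B1: 3-byte form → E2 82 B1.
U+E0C33: 4-byte form → F3 A0 B0 B3.
U+005D: 1-byte form → 5D.
U+110E: 3-byte form → E1 84 8E.
U+CB788: 4-byte form → F3 8B 9E 88.
U+CEBB4: 4-byte form → F3 8E AE B4.
Concatenated (22 bytes): E3 B7 97 E2 82 B1 F3 A0 B0 B3 5D E1 84 8E F3 8B 9E 88 F3 8E AE B4.

E3 B7 97 E2 82 B1 F3 A0 B0 B3 5D E1 84 8E F3 8B 9E 88 F3 8E AE B4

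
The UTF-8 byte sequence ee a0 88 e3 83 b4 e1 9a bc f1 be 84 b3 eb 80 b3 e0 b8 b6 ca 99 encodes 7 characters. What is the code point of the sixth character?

U+0E36

Offset 0: leading byte 0xEE = 11101110 → 3-byte char #1 = EE A0 88.
Offset 3: leading byte 0xE3 = 11100011 → 3-byte char #2 = E3 83 B4.
Offset 6: leading byte 0xE1 = 11100001 → 3-byte char #3 = E1 9A BC.
Offset 9: leading byte 0xF1 = 11110001 → 4-byte char #4 = F1 BE 84 B3.
Offset 13: leading byte 0xEB = 11101011 → 3-byte char #5 = EB 80 B3.
Offset 16: leading byte 0xE0 = 11100000 → 3-byte char #6 = E0 B8 B6.
Leading byte 0xE0 = 11100000 matches 1110xxxx → 3-byte sequence.
Byte 1: 0xE0 = 11100000, payload 0000 (4 bits).
Byte 2: 0xB8 = 10111000 (10xxxxxx ✓), payload 111000.
Byte 3: 0xB6 = 10110110 (10xxxxxx ✓), payload 110110.
Concatenate: 0000111000110110 = 0xE36 (16 bits → U+0E36).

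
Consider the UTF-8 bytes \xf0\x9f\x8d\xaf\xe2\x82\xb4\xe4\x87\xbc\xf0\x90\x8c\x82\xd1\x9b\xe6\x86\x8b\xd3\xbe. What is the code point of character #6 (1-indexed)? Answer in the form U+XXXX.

Offset 0: leading byte 0xF0 = 11110000 → 4-byte char #1 = F0 9F 8D AF.
Offset 4: leading byte 0xE2 = 11100010 → 3-byte char #2 = E2 82 B4.
Offset 7: leading byte 0xE4 = 11100100 → 3-byte char #3 = E4 87 BC.
Offset 10: leading byte 0xF0 = 11110000 → 4-byte char #4 = F0 90 8C 82.
Offset 14: leading byte 0xD1 = 11010001 → 2-byte char #5 = D1 9B.
Offset 16: leading byte 0xE6 = 11100110 → 3-byte char #6 = E6 86 8B.
Leading byte 0xE6 = 11100110 matches 1110xxxx → 3-byte sequence.
Byte 1: 0xE6 = 11100110, payload 0110 (4 bits).
Byte 2: 0x86 = 10000110 (10xxxxxx ✓), payload 000110.
Byte 3: 0x8B = 10001011 (10xxxxxx ✓), payload 001011.
Concatenate: 0110000110001011 = 0x618B (16 bits → U+618B).

U+618B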